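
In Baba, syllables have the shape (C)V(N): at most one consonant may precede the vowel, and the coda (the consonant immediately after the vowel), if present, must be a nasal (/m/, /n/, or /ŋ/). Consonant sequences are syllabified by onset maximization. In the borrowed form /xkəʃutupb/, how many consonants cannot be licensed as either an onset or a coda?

3

Syllabifying with onset maximization leaves /x/, /p/, /b/ stranded (only a nasal (/m/, /n/, or /ŋ/) is licensed in coda position; onsets are limited to one consonant).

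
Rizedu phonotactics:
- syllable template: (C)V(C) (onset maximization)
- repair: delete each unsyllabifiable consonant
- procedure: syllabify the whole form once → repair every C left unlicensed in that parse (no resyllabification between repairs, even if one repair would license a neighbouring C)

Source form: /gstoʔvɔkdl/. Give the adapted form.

toʔvɔk

Under (C)V(C), the unsyllabifiable consonants are /g/, /s/, /d/, /l/ (at most one coda consonant is licensed; onsets are limited to one consonant).
Deleting the stranded consonants removes /g/, /s/, /d/, /l/.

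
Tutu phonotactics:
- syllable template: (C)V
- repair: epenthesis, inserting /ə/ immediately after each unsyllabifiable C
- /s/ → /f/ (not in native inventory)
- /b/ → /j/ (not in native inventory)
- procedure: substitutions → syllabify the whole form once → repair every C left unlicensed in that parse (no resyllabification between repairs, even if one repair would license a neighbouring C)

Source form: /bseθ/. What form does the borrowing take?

Substitution: /b/ → /j/, /s/ → /f/, giving /jfeθ/.
The consonants /j/, /θ/ cannot be parsed into a legal (C)V syllable (no codas are permitted; onsets are limited to one consonant).
Each unlicensed consonant becomes the onset of a new syllable: /j/ → /jə/, /θ/ → /θə/.

jəfeθə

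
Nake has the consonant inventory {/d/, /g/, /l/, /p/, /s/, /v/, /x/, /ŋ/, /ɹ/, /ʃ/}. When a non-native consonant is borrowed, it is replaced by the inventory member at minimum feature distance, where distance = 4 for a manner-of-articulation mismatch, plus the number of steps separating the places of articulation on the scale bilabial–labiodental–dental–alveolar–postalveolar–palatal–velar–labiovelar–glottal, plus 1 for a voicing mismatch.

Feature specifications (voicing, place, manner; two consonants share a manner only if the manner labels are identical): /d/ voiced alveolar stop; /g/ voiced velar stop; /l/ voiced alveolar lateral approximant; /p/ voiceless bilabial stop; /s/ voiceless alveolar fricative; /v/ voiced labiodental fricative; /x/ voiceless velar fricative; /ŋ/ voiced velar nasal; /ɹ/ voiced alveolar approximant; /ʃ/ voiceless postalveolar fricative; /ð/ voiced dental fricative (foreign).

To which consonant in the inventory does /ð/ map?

/v/ is closest: same manner (fricative), place distance 1 (dental→labiodental), same voicing; total 1. Next closest is /s/ at distance 2.

v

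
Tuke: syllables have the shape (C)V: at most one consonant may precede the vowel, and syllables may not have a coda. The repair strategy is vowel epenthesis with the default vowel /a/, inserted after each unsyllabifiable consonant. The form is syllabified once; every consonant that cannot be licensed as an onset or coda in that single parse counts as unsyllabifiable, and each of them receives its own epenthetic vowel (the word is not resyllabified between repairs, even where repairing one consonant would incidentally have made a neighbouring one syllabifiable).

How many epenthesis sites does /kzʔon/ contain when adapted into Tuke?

The unsyllabifiable consonants are /k/, /z/, /n/; each receives one epenthetic vowel.

3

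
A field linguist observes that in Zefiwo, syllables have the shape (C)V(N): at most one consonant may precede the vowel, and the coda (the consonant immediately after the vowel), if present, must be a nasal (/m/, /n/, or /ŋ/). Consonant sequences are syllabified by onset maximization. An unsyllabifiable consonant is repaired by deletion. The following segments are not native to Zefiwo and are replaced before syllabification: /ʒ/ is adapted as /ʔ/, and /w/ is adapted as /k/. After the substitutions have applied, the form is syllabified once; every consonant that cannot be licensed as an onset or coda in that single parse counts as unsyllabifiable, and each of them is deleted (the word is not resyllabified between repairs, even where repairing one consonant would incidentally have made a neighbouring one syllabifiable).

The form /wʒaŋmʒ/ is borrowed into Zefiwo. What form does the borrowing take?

Substitution: /w/ → /k/, /ʒ/ → /ʔ/, giving /kʔaŋmʔ/.
Under (C)V(N), the unsyllabifiable consonants are /k/, /m/, /ʔ/ (only a nasal (/m/, /n/, or /ŋ/) is licensed in coda position; onsets are limited to one consonant).
Deletion applies to /k/, /m/, /ʔ/.

ʔaŋ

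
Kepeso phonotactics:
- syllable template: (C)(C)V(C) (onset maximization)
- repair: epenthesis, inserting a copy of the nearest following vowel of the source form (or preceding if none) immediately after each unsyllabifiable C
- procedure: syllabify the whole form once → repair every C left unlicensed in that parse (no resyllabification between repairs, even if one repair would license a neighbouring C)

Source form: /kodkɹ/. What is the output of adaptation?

Under (C)(C)V(C), the unsyllabifiable consonants are /k/, /ɹ/ (at most one coda consonant is licensed; onsets may contain at most 2 consonants).
Each unlicensed consonant becomes the onset of a new syllable: /k/ → /ko/, /ɹ/ → /ɹo/.

kodkoɹo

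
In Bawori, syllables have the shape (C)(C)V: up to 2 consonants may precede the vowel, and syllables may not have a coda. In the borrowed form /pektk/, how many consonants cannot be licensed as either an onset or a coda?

3

The consonants /k/, /t/, /k/ cannot be parsed into a legal (C)(C)V syllable (no codas are permitted; onsets may contain at most 2 consonants).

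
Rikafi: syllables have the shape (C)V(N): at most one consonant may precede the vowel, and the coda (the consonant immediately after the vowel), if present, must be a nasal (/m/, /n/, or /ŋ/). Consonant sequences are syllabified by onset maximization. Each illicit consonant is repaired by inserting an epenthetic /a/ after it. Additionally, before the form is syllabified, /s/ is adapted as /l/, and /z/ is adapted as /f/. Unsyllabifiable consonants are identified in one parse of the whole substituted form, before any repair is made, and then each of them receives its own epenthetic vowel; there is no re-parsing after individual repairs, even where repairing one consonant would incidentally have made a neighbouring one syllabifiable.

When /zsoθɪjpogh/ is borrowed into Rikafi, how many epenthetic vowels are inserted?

4

After substitution the input is /floθɪjpogh/.
The unsyllabifiable consonants are /f/, /j/, /g/, /h/; each receives one epenthetic vowel.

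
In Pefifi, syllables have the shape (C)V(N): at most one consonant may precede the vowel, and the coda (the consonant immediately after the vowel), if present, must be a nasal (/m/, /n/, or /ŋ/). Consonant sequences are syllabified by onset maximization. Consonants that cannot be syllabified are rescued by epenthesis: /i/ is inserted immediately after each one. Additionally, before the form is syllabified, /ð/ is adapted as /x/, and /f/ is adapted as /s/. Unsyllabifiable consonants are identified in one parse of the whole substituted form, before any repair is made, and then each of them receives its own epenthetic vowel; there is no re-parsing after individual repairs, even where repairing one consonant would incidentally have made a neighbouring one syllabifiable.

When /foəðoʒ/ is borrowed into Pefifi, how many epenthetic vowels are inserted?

After substitution the input is /soəxoʒ/.
The unsyllabifiable consonants are /ʒ/; each receives one epenthetic vowel.

1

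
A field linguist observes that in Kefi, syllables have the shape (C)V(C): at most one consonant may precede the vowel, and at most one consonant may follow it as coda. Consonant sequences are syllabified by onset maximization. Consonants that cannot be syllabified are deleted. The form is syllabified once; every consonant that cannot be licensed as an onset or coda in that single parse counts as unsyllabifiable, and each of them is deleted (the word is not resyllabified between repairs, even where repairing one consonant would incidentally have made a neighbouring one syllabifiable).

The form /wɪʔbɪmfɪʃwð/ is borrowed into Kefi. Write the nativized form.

Syllabifying with onset maximization leaves /w/, /ð/ stranded (at most one coda consonant is licensed; onsets are limited to one consonant).
Each unlicensed consonant is deleted: /w/, /ð/.

wɪʔbɪmfɪʃ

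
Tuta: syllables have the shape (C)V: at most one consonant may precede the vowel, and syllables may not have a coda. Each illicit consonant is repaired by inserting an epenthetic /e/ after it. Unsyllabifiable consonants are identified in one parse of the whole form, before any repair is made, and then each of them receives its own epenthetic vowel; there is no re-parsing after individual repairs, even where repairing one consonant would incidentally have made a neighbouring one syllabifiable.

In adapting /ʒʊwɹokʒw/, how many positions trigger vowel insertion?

The unsyllabifiable consonants are /w/, /k/, /ʒ/, /w/; each receives one epenthetic vowel.

4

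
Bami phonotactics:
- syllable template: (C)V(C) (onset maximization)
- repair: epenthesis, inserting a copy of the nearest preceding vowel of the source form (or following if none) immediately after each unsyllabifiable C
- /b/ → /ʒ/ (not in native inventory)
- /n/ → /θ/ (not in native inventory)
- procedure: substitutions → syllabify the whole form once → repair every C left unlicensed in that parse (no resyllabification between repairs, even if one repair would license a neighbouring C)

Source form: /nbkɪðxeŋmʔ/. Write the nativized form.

Substitution: /n/ → /θ/, /b/ → /ʒ/, giving /θʒkɪðxeŋmʔ/.
Under (C)V(C), the unsyllabifiable consonants are /θ/, /ʒ/, /m/, /ʔ/ (at most one coda consonant is licensed; onsets are limited to one consonant).
Inserting the epenthetic vowel yields /θ/ → /θɪ/, /ʒ/ → /ʒɪ/, /m/ → /me/, /ʔ/ → /ʔe/.

θɪʒɪkɪðxeŋmeʔe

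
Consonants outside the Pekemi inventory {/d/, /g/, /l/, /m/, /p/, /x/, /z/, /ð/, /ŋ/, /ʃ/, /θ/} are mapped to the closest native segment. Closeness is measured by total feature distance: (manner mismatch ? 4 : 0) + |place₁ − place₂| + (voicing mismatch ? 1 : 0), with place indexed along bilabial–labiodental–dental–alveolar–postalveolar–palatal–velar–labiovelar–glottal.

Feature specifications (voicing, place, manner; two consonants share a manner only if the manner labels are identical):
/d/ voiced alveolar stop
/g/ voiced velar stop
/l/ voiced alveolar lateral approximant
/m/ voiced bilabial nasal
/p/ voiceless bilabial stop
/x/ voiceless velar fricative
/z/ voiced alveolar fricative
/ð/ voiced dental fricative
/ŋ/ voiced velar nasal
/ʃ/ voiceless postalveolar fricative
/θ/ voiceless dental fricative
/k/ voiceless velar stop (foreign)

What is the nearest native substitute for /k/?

g

/g/ is closest: same manner (stop), place distance 0 (velar→velar), voicing differs (+1); total 1. Next closest is /d/ at distance 4.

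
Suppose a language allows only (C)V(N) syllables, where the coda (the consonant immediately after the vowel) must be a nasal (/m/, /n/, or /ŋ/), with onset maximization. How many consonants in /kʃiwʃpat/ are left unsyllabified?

Under (C)V(N), the unsyllabifiable consonants are /k/, /w/, /ʃ/, /t/ (only a nasal (/m/, /n/, or /ŋ/) is licensed in coda position; onsets are limited to one consonant).

4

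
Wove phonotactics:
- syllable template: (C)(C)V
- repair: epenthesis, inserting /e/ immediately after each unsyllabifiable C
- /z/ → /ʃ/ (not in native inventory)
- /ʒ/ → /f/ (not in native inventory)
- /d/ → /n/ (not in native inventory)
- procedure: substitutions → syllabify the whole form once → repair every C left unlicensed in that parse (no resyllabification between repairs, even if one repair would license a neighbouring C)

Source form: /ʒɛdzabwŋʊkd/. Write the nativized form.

Substitution: /ʒ/ → /f/, /d/ → /n/, /z/ → /ʃ/, giving /fɛnʃabwŋʊkn/.
Syllabifying with onset maximization leaves /b/, /k/, /n/ stranded (no codas are permitted; onsets may contain at most 2 consonants).
Inserting the epenthetic vowel yields /b/ → /be/, /k/ → /ke/, /n/ → /ne/.

fɛnʃabewŋʊkene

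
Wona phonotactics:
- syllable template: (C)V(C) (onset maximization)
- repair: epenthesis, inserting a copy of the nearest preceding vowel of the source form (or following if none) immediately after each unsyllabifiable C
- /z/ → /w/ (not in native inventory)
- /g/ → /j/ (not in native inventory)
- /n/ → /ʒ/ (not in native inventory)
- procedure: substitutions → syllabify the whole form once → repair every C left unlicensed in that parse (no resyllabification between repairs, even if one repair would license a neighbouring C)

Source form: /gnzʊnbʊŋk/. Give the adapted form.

Substitution: /g/ → /j/, /n/ → /ʒ/, /z/ → /w/, giving /jʒwʊʒbʊŋk/.
The consonants /j/, /ʒ/, /k/ cannot be parsed into a legal (C)V(C) syllable (at most one coda consonant is licensed; onsets are limited to one consonant).
Each unlicensed consonant becomes the onset of a new syllable: /j/ → /jʊ/, /ʒ/ → /ʒʊ/, /k/ → /kʊ/.

jʊʒʊwʊʒbʊŋkʊ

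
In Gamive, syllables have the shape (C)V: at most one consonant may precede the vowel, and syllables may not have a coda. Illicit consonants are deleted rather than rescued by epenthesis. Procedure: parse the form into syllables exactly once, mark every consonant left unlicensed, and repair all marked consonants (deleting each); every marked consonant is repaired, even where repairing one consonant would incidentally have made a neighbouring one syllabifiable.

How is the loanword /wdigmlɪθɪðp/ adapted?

dilɪθɪ

Syllabifying with onset maximization leaves /w/, /g/, /m/, /ð/, /p/ stranded (no codas are permitted; onsets are limited to one consonant).
Each unlicensed consonant is deleted: /w/, /g/, /m/, /ð/, /p/.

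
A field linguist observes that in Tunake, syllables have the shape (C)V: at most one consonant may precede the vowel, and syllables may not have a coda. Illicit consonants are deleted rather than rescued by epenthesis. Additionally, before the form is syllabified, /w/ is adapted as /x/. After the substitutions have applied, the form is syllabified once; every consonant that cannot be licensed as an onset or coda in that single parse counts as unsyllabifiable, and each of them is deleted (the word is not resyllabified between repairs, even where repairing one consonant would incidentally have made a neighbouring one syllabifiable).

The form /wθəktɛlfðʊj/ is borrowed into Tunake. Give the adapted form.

Substitution: /w/ → /x/, giving /xθəktɛlfðʊj/.
Under (C)V, the unsyllabifiable consonants are /x/, /k/, /l/, /f/, /j/ (no codas are permitted; onsets are limited to one consonant).
Deleting the stranded consonants removes /x/, /k/, /l/, /f/, /j/.

θətɛðʊ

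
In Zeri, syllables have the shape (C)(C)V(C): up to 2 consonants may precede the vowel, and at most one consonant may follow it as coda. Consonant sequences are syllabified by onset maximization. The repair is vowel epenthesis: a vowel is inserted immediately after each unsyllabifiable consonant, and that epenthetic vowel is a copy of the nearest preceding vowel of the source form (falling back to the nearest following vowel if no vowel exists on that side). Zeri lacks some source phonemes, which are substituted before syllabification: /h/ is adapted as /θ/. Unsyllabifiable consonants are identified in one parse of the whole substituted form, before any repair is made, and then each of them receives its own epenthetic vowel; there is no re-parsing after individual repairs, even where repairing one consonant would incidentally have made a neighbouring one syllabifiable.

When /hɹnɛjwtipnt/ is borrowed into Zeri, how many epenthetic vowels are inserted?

After substitution the input is /θɹnɛjwtipnt/.
The unsyllabifiable consonants are /θ/, /n/, /t/; each receives one epenthetic vowel.

3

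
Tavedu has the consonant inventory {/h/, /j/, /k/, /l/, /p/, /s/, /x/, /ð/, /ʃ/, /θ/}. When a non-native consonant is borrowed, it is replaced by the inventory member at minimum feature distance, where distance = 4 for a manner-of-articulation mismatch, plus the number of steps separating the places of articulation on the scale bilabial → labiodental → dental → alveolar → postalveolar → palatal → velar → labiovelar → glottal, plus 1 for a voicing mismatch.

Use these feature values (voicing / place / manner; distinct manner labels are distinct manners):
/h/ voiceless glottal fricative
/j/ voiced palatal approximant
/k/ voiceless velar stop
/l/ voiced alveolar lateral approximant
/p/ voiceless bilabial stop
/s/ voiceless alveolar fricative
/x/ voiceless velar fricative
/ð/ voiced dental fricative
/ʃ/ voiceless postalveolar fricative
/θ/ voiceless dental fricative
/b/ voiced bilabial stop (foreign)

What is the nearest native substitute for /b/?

/p/ is closest: same manner (stop), place distance 0 (bilabial→bilabial), voicing differs (+1); total 1. Next closest is /ð/ at distance 6.

p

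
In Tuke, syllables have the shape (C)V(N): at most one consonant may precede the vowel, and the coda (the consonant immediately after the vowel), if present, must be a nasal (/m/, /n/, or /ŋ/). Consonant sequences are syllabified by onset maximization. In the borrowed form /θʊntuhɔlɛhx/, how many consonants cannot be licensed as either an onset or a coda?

Under (C)V(N), the unsyllabifiable consonants are /h/, /x/ (only a nasal (/m/, /n/, or /ŋ/) is licensed in coda position; onsets are limited to one consonant).

2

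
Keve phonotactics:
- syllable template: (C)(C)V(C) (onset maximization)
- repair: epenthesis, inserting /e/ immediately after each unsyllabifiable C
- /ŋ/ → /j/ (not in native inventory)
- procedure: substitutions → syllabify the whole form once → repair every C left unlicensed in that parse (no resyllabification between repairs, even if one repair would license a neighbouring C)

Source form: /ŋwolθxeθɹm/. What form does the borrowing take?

Substitution: /ŋ/ → /j/, giving /jwolθxeθɹm/.
Under (C)(C)V(C), the unsyllabifiable consonants are /ɹ/, /m/ (at most one coda consonant is licensed; onsets may contain at most 2 consonants).
Epenthesis after each stranded consonant: /ɹ/ → /ɹe/, /m/ → /me/.

jwolθxeθɹeme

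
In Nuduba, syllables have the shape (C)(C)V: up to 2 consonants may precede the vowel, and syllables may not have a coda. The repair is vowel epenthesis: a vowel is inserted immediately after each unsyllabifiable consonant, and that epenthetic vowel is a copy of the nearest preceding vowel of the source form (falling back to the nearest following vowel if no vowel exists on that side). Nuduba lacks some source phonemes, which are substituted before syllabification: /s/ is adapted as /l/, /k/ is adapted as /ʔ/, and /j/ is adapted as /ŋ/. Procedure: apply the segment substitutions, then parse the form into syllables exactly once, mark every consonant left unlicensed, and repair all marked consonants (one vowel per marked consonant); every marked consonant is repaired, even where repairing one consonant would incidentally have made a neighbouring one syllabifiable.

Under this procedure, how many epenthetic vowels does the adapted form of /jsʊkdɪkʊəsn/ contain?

2

After substitution the input is /ŋlʊʔdɪʔʊəln/.
The unsyllabifiable consonants are /l/, /n/; each receives one epenthetic vowel.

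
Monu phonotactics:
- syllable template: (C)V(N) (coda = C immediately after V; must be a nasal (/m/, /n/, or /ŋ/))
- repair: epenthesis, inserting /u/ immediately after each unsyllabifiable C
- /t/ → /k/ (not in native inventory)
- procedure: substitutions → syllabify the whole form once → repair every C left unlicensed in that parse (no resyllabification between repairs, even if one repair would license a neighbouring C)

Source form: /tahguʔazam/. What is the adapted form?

Substitution: /t/ → /k/, giving /kahguʔazam/.
Syllabifying with onset maximization leaves /h/ stranded (only a nasal (/m/, /n/, or /ŋ/) is licensed in coda position; onsets are limited to one consonant).
Each unlicensed consonant becomes the onset of a new syllable: /h/ → /hu/.

kahuguʔazam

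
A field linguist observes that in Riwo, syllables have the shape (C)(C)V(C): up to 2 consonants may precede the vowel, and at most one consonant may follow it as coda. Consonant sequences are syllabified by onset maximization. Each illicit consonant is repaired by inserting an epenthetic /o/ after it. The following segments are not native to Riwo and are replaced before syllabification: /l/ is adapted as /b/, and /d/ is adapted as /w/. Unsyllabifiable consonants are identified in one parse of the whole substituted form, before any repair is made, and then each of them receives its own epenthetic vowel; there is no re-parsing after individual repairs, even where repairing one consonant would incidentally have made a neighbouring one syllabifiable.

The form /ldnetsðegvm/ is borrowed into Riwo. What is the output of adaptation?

Substitution: /l/ → /b/, /d/ → /w/, giving /bwnetsðegvm/.
Under (C)(C)V(C), the unsyllabifiable consonants are /b/, /v/, /m/ (at most one coda consonant is licensed; onsets may contain at most 2 consonants).
Each unlicensed consonant becomes the onset of a new syllable: /b/ → /bo/, /v/ → /vo/, /m/ → /mo/.

bownetsðegvomo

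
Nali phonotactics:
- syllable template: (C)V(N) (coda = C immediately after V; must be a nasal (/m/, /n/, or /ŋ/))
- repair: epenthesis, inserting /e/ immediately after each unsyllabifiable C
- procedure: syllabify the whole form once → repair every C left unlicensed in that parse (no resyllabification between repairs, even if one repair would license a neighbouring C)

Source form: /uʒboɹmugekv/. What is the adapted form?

uʒeboɹemugekeve

Under (C)V(N), the unsyllabifiable consonants are /ʒ/, /ɹ/, /k/, /v/ (only a nasal (/m/, /n/, or /ŋ/) is licensed in coda position; onsets are limited to one consonant).
Epenthesis after each stranded consonant: /ʒ/ → /ʒe/, /ɹ/ → /ɹe/, /k/ → /ke/, /v/ → /ve/.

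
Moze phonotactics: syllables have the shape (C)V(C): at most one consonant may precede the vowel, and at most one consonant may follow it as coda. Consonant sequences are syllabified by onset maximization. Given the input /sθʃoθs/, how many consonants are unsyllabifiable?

3

The consonants /s/, /θ/, /s/ cannot be parsed into a legal (C)V(C) syllable (at most one coda consonant is licensed; onsets are limited to one consonant).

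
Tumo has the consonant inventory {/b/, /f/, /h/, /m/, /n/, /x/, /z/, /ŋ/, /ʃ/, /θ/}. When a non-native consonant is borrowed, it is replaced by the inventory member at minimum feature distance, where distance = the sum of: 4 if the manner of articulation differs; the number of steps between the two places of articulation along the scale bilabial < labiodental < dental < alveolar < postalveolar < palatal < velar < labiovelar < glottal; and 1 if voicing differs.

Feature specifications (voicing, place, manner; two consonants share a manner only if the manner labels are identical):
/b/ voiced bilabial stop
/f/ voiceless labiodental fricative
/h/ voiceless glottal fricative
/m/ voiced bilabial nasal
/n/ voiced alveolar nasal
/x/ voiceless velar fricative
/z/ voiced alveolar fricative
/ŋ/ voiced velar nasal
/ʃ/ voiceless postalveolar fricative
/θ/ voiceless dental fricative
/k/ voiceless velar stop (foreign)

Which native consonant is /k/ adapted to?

x

/x/ is closest: manner differs (stop→fricative, +4), place distance 0 (velar→velar), same voicing; total 4. Next closest is /ŋ/ at distance 5.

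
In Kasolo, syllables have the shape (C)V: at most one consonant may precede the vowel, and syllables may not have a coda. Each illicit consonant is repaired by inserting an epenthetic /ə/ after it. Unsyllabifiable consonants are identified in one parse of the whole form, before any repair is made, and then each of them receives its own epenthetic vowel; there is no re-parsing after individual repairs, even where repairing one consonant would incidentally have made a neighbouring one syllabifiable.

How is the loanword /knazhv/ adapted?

Under (C)V, the unsyllabifiable consonants are /k/, /z/, /h/, /v/ (no codas are permitted; onsets are limited to one consonant).
Epenthesis after each stranded consonant: /k/ → /kə/, /z/ → /zə/, /h/ → /hə/, /v/ → /və/.

kənazəhəvə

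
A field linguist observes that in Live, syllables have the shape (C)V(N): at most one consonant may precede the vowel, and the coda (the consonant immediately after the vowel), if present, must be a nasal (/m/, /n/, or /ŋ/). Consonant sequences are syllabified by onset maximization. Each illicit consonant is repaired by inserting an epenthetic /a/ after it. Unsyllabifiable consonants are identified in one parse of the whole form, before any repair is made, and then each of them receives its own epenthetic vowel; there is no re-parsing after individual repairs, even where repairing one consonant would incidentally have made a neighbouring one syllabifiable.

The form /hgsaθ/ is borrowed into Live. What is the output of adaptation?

Syllabifying with onset maximization leaves /h/, /g/, /θ/ stranded (only a nasal (/m/, /n/, or /ŋ/) is licensed in coda position; onsets are limited to one consonant).
Each unlicensed consonant becomes the onset of a new syllable: /h/ → /ha/, /g/ → /ga/, /θ/ → /θa/.

hagasaθa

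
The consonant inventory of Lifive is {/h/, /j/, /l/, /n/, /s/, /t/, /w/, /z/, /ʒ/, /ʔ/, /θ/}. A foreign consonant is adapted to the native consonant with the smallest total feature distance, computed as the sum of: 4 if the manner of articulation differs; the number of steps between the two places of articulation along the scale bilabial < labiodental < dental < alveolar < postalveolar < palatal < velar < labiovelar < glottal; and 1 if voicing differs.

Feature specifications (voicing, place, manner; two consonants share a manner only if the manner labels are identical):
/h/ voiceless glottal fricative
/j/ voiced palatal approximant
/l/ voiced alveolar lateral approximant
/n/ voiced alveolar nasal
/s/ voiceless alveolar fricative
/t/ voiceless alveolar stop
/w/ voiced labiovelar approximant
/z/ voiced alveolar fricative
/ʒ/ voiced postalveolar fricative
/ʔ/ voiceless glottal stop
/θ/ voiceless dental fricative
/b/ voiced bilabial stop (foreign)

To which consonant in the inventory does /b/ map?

/t/ is closest: same manner (stop), place distance 3 (bilabial→alveolar), voicing differs (+1); total 4. Next closest is /l/ at distance 7.

t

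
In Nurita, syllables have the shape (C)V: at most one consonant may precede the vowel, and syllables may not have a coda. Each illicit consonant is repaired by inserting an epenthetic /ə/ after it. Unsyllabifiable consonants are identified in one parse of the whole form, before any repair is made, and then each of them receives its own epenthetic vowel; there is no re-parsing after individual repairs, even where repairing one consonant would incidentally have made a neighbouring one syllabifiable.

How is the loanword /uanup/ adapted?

uanupə

Under (C)V, the unsyllabifiable consonants are /p/ (no codas are permitted; onsets are limited to one consonant).
Each unlicensed consonant becomes the onset of a new syllable: /p/ → /pə/.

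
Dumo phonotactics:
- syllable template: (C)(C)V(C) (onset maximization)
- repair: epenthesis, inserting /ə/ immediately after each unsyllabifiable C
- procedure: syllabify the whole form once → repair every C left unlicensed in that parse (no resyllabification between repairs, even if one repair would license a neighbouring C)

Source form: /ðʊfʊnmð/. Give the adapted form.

ðʊfʊnməðə

The consonants /m/, /ð/ cannot be parsed into a legal (C)(C)V(C) syllable (at most one coda consonant is licensed; onsets may contain at most 2 consonants).
Epenthesis after each stranded consonant: /m/ → /mə/, /ð/ → /ðə/.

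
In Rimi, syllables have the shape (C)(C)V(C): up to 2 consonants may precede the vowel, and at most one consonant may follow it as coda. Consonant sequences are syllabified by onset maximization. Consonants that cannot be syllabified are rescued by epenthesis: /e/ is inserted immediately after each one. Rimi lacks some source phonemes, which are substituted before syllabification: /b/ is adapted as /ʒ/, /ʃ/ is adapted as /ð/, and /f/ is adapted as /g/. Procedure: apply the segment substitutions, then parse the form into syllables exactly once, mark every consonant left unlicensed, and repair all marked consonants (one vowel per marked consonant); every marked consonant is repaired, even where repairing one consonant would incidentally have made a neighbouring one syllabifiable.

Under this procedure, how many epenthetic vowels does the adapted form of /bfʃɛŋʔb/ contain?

After substitution the input is /ʒgðɛŋʔʒ/.
The unsyllabifiable consonants are /ʒ/, /ʔ/, /ʒ/; each receives one epenthetic vowel.

3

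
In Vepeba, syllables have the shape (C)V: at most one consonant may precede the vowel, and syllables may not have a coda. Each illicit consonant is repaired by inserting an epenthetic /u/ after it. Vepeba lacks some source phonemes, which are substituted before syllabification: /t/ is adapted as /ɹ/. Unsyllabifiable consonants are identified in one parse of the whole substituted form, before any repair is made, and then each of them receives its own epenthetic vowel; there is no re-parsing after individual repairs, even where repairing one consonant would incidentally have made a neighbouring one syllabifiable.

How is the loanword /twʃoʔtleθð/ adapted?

Substitution: /t/ → /ɹ/, giving /ɹwʃoʔɹleθð/.
The consonants /ɹ/, /w/, /ʔ/, /ɹ/, /θ/, /ð/ cannot be parsed into a legal (C)V syllable (no codas are permitted; onsets are limited to one consonant).
Epenthesis after each stranded consonant: /ɹ/ → /ɹu/, /w/ → /wu/, /ʔ/ → /ʔu/, /ɹ/ → /ɹu/, /θ/ → /θu/, /ð/ → /ðu/.

ɹuwuʃoʔuɹuleθuðu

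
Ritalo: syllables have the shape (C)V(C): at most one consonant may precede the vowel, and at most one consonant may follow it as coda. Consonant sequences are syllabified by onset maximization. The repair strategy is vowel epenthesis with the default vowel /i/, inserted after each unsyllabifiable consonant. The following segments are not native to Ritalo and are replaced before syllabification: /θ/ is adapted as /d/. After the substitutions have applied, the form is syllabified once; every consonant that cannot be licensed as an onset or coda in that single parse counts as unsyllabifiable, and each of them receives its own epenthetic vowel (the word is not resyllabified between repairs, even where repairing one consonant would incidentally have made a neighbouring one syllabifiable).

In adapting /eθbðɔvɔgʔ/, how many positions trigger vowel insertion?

After substitution the input is /edbðɔvɔgʔ/.
The unsyllabifiable consonants are /b/, /ʔ/; each receives one epenthetic vowel.

2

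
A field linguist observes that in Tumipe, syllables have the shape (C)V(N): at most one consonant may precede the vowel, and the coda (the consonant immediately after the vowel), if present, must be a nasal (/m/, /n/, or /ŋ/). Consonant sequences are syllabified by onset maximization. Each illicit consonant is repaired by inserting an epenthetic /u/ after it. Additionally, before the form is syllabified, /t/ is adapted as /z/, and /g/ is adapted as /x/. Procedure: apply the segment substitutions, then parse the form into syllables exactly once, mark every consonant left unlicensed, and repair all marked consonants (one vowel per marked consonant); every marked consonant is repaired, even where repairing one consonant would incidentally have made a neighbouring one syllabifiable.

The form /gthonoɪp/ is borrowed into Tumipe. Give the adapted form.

xuzuhonoɪpu

Substitution: /g/ → /x/, /t/ → /z/, giving /xzhonoɪp/.
The consonants /x/, /z/, /p/ cannot be parsed into a legal (C)V(N) syllable (only a nasal (/m/, /n/, or /ŋ/) is licensed in coda position; onsets are limited to one consonant).
Each unlicensed consonant becomes the onset of a new syllable: /x/ → /xu/, /z/ → /zu/, /p/ → /pu/.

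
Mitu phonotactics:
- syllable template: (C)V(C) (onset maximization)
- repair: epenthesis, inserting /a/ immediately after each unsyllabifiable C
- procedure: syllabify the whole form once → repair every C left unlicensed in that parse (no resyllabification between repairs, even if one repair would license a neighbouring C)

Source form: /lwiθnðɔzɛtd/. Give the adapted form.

lawiθnaðɔzɛtda

Syllabifying with onset maximization leaves /l/, /n/, /d/ stranded (at most one coda consonant is licensed; onsets are limited to one consonant).
Each unlicensed consonant becomes the onset of a new syllable: /l/ → /la/, /n/ → /na/, /d/ → /da/.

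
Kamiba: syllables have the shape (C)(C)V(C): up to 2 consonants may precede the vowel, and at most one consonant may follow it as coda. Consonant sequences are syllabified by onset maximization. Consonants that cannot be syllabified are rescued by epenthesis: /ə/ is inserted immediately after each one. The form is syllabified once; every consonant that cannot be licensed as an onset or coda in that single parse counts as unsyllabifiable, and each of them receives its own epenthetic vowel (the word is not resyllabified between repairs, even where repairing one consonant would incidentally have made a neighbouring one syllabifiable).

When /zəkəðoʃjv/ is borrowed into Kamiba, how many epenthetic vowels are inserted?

The unsyllabifiable consonants are /j/, /v/; each receives one epenthetic vowel.

2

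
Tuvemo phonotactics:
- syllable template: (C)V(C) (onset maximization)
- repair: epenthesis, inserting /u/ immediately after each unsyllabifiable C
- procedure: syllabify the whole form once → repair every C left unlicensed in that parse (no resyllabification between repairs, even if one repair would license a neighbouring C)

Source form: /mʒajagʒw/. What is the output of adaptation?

muʒajagʒuwu

The consonants /m/, /ʒ/, /w/ cannot be parsed into a legal (C)V(C) syllable (at most one coda consonant is licensed; onsets are limited to one consonant).
Epenthesis after each stranded consonant: /m/ → /mu/, /ʒ/ → /ʒu/, /w/ → /wu/.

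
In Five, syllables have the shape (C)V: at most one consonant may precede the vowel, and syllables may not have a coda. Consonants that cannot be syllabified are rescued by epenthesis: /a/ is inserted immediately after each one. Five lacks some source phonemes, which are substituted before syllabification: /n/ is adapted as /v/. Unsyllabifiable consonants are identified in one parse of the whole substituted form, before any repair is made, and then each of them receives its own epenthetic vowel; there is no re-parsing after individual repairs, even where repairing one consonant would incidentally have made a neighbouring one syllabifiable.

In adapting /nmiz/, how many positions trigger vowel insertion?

2

After substitution the input is /vmiz/.
The unsyllabifiable consonants are /v/, /z/; each receives one epenthetic vowel.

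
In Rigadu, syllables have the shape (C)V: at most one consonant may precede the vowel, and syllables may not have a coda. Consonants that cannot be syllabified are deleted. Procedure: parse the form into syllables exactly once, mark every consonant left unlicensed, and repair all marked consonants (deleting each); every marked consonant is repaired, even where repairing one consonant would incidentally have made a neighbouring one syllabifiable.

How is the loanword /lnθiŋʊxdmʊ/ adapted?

The consonants /l/, /n/, /x/, /d/ cannot be parsed into a legal (C)V syllable (no codas are permitted; onsets are limited to one consonant).
Deletion applies to /l/, /n/, /x/, /d/.

θiŋʊmʊ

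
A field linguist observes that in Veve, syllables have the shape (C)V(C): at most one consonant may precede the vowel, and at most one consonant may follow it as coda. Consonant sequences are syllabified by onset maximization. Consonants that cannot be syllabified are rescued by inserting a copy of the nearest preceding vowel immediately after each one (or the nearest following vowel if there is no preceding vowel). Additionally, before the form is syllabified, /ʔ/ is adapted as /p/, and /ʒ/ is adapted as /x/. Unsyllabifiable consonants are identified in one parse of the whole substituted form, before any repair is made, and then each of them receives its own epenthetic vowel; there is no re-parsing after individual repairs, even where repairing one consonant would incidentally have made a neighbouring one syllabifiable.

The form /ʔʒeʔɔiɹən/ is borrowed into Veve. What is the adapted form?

Substitution: /ʔ/ → /p/, /ʒ/ → /x/, giving /pxepɔiɹən/.
The consonants /p/ cannot be parsed into a legal (C)V(C) syllable (at most one coda consonant is licensed; onsets are limited to one consonant).
Each unlicensed consonant becomes the onset of a new syllable: /p/ → /pe/.

pexepɔiɹən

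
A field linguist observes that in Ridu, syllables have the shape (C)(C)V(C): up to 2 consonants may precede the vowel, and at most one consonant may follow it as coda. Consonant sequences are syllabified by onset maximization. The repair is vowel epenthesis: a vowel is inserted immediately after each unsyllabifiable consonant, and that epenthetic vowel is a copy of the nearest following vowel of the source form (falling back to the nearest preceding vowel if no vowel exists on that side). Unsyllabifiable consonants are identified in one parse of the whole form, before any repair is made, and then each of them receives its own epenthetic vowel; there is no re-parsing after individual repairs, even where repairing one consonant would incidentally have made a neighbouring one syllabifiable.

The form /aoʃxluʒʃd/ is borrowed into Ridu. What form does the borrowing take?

aoʃxluʒʃudu

The consonants /ʃ/, /d/ cannot be parsed into a legal (C)(C)V(C) syllable (at most one coda consonant is licensed; onsets may contain at most 2 consonants).
Inserting the epenthetic vowel yields /ʃ/ → /ʃu/, /d/ → /du/.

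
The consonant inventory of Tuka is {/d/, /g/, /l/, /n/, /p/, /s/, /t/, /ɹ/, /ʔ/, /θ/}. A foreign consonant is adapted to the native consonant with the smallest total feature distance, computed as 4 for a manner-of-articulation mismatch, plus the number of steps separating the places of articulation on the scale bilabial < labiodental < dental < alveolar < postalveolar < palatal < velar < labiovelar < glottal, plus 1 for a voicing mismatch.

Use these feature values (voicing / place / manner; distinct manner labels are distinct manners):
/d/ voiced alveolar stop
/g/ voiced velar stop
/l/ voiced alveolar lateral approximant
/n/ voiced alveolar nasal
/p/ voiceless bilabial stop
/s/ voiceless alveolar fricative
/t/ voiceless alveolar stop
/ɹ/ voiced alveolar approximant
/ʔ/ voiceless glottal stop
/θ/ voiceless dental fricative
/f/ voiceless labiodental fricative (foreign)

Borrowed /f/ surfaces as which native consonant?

θ

/θ/ is closest: same manner (fricative), place distance 1 (labiodental→dental), same voicing; total 1. Next closest is /s/ at distance 2.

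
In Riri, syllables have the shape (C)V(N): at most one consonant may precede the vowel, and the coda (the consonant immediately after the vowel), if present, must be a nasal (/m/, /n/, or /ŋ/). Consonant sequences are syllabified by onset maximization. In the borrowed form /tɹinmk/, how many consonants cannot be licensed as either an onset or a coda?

Under (C)V(N), the unsyllabifiable consonants are /t/, /m/, /k/ (only a nasal (/m/, /n/, or /ŋ/) is licensed in coda position; onsets are limited to one consonant).

3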